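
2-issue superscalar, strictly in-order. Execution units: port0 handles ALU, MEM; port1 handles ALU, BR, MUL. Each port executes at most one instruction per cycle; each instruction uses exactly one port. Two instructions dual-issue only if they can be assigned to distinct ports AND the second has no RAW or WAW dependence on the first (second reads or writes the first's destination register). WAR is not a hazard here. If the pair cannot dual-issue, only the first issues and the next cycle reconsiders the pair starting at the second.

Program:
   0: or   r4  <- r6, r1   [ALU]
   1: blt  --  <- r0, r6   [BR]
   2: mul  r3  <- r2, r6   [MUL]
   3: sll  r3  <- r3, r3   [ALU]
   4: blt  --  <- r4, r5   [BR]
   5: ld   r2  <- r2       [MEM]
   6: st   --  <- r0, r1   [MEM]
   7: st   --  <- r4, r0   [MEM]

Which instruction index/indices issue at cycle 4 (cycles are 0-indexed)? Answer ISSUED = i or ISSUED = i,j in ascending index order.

ISSUED = 6

#0 head=0: or.ALU/blt.BR i0/i1 pair
#1 head=2: mul.MUL i2 RAW+WAW r3
#2 head=3: sll.ALU/blt.BR i3/i4 pair
#3 head=5: ld.MEM i5 no-port MEM/MEM
#4 head=6: st.MEM i6 no-port MEM/MEM
#5 head=7: st.MEM i7 tail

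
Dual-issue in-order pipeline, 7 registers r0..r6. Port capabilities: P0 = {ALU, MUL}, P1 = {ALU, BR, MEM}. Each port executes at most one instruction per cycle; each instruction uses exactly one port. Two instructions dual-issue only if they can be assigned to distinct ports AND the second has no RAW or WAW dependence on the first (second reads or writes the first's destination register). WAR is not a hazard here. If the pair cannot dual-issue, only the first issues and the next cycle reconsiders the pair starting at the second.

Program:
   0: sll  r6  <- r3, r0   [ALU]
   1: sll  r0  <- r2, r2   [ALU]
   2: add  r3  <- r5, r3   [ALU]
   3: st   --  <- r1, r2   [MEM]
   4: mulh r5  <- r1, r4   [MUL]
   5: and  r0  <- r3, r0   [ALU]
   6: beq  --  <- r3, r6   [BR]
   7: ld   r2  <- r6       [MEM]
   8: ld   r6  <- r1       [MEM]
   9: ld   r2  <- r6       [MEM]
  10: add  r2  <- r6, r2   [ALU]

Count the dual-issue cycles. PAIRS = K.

0. sll;sll @i0+i1  | dual
1. add;st @i2+i3  | dual
2. mulh;and @i4+i5  | dual
3. beq @i6  | no-port BR/MEM
4. ld @i7  | no-port MEM/MEM
5. ld @i8  | no-port MEM/MEM
6. ld @i9  | RAW+WAW r2
7. add @i10  | tail

PAIRS = 3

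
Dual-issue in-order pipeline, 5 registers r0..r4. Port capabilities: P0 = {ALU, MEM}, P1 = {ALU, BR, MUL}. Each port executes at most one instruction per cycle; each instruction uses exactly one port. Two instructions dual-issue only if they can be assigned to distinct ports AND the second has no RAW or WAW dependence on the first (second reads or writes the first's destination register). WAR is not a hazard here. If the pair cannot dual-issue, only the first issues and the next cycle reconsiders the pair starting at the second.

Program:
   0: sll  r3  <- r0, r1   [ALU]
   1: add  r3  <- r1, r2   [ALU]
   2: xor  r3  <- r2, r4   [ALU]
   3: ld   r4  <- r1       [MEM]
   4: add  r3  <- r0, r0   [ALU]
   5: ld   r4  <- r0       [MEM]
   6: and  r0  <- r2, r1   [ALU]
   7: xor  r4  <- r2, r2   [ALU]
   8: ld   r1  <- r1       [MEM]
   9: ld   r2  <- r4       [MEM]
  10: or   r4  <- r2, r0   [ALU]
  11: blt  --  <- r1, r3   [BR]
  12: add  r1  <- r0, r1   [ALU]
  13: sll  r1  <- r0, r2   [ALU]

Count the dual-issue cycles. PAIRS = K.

PAIRS = 4

0. sll @i0  | WAW r3
1. add @i1  | WAW r3
2. xor/ld @i2/i3  | 2-wide
3. add/ld @i4/i5  | 2-wide
4. and/xor @i6/i7  | 2-wide
5. ld @i8  | no-port MEM/MEM
6. ld @i9  | RAW r2
7. or/blt @i10/i11  | 2-wide
8. add @i12  | WAW r1
9. sll @i13  | tail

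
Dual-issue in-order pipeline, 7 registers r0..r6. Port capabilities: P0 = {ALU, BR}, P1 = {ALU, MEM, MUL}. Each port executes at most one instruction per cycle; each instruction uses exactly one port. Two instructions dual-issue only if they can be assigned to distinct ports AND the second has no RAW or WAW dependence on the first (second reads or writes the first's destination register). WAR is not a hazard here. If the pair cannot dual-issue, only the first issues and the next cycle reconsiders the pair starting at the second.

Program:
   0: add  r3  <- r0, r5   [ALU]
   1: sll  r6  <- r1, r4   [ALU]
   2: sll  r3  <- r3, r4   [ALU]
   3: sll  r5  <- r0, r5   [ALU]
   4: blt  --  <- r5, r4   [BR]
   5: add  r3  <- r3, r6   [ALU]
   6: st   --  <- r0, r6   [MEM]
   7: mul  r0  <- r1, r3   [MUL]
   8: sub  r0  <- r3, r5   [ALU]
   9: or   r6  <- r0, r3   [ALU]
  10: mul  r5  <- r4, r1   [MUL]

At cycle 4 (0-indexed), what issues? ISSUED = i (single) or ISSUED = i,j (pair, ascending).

ISSUED = 7

[0] i0/i1  add.ALU/sll.ALU  -- pair
[1] i2/i3  sll.ALU/sll.ALU  -- pair
[2] i4/i5  blt.BR/add.ALU  -- pair
[3] i6  st.MEM  -- no-port MEM/MUL
[4] i7  mul.MUL  -- WAW r0
[5] i8  sub.ALU  -- RAW r0
[6] i9/i10  or.ALU/mul.MUL  -- pair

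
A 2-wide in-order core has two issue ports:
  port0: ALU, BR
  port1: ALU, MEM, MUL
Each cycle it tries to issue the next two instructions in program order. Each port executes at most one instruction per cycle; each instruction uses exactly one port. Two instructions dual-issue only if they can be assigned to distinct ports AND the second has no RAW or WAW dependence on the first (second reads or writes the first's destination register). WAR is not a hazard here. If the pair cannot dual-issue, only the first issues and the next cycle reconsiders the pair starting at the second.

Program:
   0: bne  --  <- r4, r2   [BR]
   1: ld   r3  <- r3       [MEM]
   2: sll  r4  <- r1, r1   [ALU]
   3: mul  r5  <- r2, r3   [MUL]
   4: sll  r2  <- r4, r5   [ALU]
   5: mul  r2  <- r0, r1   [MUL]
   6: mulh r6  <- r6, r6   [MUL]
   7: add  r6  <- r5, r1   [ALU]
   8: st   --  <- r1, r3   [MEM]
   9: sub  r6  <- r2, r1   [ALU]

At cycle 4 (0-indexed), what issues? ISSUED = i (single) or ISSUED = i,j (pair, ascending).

ISSUED = 6

  cy0 -> i0/i1 (bne/ld) 2-wide
  cy1 -> i2/i3 (sll/mul) 2-wide
  cy2 -> i4 (sll) WAW r2
  cy3 -> i5 (mul) no-port MUL/MUL
  cy4 -> i6 (mulh) WAW r6
  cy5 -> i7/i8 (add/st) 2-wide
  cy6 -> i9 (sub) tail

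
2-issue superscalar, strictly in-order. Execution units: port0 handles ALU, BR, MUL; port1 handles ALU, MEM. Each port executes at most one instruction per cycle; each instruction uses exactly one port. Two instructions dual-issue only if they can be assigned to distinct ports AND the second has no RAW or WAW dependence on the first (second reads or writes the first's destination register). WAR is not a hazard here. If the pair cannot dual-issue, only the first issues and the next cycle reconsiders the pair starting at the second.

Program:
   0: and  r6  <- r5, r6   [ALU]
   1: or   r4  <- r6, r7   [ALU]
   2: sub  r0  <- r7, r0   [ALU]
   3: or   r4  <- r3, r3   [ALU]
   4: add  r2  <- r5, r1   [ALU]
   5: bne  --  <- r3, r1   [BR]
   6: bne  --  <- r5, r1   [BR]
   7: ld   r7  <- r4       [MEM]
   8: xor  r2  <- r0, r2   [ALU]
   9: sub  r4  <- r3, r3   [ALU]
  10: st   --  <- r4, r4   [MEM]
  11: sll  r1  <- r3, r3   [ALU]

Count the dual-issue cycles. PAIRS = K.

[0] i0  and.ALU  -- RAW r6
[1] i1+i2  or.ALU+sub.ALU  -- pair
[2] i3+i4  or.ALU+add.ALU  -- pair
[3] i5  bne.BR  -- no-port BR/BR
[4] i6+i7  bne.BR+ld.MEM  -- pair
[5] i8+i9  xor.ALU+sub.ALU  -- pair
[6] i10+i11  st.MEM+sll.ALU  -- pair

PAIRS = 5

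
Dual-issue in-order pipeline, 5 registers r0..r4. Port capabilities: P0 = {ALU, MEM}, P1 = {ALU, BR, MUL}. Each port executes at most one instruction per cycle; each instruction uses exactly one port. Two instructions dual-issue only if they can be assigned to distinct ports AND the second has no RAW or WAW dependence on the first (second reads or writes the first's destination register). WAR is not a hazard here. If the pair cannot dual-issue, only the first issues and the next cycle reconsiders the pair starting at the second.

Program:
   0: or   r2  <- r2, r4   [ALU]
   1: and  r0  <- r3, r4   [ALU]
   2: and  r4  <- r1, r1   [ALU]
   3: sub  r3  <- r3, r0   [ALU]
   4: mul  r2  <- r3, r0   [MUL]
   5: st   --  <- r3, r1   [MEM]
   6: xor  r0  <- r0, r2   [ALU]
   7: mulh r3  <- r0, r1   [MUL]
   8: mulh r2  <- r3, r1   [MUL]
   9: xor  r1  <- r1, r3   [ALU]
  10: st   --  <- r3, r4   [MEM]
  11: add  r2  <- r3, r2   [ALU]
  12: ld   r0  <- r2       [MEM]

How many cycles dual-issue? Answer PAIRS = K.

PAIRS = 5

c0: i0/i1 or/and  2-wide
c1: i2/i3 and/sub  2-wide
c2: i4/i5 mul/st  2-wide
c3: i6 xor  RAW r0
c4: i7 mulh  no-port MUL/MUL
c5: i8/i9 mulh/xor  2-wide
c6: i10/i11 st/add  2-wide
c7: i12 ld  tail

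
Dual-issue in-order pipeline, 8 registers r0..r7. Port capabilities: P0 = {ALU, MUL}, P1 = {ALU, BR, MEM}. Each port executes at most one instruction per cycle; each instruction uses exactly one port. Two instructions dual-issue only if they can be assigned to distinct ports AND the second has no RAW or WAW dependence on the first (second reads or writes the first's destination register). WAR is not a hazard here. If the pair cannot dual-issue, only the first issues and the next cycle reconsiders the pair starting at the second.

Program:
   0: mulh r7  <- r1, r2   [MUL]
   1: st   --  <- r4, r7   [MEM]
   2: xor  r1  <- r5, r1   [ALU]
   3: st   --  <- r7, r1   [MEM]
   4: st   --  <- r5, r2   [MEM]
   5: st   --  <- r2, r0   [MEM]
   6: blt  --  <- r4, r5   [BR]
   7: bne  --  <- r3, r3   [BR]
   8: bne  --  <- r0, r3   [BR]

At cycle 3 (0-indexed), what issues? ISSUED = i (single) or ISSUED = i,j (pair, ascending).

ISSUED = 4

#0 head=0: mulh.MUL i0 RAW r7
#1 head=1: st.MEM/xor.ALU i1+i2 2-wide
#2 head=3: st.MEM i3 no-port MEM/MEM
#3 head=4: st.MEM i4 no-port MEM/MEM
#4 head=5: st.MEM i5 no-port MEM/BR
#5 head=6: blt.BR i6 no-port BR/BR
#6 head=7: bne.BR i7 no-port BR/BR
#7 head=8: bne.BR i8 tail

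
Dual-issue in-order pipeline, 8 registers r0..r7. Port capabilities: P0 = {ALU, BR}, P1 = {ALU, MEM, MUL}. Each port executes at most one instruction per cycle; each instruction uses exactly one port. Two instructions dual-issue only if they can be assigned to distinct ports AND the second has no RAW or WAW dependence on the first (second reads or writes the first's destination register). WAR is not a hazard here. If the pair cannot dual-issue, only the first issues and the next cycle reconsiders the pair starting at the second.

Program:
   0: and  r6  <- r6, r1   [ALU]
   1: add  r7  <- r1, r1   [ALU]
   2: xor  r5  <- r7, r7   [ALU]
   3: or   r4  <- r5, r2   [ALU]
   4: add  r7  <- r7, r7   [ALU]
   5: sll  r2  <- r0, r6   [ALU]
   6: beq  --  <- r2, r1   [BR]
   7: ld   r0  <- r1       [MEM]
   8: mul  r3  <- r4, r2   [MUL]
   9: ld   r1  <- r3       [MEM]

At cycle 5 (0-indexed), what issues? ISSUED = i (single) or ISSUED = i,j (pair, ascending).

ISSUED = 8

0. and add @i0+i1  | 2-wide
1. xor @i2  | RAW r5
2. or add @i3+i4  | 2-wide
3. sll @i5  | RAW r2
4. beq ld @i6+i7  | 2-wide
5. mul @i8  | no-port MUL/MEM
6. ld @i9  | tail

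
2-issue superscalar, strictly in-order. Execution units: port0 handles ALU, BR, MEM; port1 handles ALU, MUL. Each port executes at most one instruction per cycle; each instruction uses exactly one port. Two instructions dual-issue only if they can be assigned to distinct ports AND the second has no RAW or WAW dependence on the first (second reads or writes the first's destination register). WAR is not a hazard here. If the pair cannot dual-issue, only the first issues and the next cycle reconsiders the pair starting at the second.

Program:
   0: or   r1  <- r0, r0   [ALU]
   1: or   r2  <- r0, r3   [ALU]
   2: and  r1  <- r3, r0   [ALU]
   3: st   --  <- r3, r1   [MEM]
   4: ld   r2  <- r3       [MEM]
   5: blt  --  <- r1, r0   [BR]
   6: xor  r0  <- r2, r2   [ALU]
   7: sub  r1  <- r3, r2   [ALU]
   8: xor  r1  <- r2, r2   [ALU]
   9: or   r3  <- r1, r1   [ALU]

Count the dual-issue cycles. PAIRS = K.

PAIRS = 2

c0: i0/i1 or/or  pair
c1: i2 and  RAW r1
c2: i3 st  no-port MEM/MEM
c3: i4 ld  no-port MEM/BR
c4: i5/i6 blt/xor  pair
c5: i7 sub  WAW r1
c6: i8 xor  RAW r1
c7: i9 or  tail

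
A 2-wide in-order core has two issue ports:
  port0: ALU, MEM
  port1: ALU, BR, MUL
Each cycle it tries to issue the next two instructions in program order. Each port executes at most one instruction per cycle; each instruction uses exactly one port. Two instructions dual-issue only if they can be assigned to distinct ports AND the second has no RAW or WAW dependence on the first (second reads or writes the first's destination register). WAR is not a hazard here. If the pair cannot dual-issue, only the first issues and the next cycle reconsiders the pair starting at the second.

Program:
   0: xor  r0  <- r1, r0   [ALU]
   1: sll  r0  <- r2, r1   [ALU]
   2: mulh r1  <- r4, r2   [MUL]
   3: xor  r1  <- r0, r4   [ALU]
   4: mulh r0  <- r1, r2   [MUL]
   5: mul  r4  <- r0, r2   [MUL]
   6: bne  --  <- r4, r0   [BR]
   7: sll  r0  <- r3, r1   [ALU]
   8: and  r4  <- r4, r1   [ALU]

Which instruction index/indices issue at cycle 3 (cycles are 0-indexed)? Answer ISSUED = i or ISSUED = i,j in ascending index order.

ISSUED = 4

c0: i0 xor  WAW r0
c1: i1&i2 sll mulh  dual
c2: i3 xor  RAW r1
c3: i4 mulh  no-port MUL/MUL
c4: i5 mul  no-port MUL/BR
c5: i6&i7 bne sll  dual
c6: i8 and  tail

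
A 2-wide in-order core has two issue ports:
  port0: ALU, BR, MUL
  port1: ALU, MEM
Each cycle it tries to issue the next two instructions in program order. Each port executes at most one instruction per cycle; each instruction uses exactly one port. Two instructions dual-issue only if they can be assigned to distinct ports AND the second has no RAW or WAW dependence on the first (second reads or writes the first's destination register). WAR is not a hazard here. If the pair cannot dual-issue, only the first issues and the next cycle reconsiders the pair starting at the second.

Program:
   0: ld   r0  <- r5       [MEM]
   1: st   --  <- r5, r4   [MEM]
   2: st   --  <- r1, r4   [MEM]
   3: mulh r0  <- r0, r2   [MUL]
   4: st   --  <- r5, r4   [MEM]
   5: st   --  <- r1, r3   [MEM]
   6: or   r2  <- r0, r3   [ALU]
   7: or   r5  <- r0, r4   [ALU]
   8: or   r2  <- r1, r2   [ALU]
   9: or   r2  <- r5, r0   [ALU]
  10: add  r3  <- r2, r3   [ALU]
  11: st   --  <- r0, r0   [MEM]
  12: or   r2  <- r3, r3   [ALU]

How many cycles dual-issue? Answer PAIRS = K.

PAIRS = 4

[0] i0  ld.MEM  -- no-port MEM/MEM
[1] i1  st.MEM  -- no-port MEM/MEM
[2] i2+i3  st.MEM+mulh.MUL  -- pair
[3] i4  st.MEM  -- no-port MEM/MEM
[4] i5+i6  st.MEM+or.ALU  -- pair
[5] i7+i8  or.ALU+or.ALU  -- pair
[6] i9  or.ALU  -- RAW r2
[7] i10+i11  add.ALU+st.MEM  -- pair
[8] i12  or.ALU  -- tail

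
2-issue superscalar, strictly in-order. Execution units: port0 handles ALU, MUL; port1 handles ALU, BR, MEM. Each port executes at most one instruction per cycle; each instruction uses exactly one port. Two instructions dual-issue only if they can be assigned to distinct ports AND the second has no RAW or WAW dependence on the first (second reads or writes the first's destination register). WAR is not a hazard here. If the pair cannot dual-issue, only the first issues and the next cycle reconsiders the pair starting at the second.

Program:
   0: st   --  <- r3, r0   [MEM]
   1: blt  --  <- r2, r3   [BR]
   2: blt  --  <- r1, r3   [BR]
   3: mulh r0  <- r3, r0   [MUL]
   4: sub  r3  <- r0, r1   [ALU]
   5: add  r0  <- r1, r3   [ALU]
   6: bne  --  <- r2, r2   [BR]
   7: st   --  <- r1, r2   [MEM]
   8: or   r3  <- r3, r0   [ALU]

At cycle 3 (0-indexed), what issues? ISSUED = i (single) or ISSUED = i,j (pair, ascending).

0. st.MEM @i0  | no-port MEM/BR
1. blt.BR @i1  | no-port BR/BR
2. blt.BR mulh.MUL @i2,i3  | 2-wide
3. sub.ALU @i4  | RAW r3
4. add.ALU bne.BR @i5,i6  | 2-wide
5. st.MEM or.ALU @i7,i8  | 2-wide

ISSUED = 4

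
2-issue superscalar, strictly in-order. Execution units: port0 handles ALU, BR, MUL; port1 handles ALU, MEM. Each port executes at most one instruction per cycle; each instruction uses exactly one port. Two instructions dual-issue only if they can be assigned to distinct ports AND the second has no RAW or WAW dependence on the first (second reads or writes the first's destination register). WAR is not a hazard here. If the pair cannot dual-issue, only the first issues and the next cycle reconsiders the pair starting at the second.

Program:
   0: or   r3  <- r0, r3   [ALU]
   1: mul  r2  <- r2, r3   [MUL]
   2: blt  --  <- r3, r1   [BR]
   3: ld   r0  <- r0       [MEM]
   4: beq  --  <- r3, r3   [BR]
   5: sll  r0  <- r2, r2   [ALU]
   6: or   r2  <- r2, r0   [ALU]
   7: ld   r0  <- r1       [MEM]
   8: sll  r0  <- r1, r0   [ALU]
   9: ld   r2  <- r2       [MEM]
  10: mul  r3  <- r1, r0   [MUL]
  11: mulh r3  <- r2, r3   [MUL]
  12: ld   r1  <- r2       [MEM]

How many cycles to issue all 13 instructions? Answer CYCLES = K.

CYCLES = 8

c0: i0 or.ALU  RAW r3
c1: i1 mul.MUL  no-port MUL/BR
c2: i2+i3 blt.BR ld.MEM  2-wide
c3: i4+i5 beq.BR sll.ALU  2-wide
c4: i6+i7 or.ALU ld.MEM  2-wide
c5: i8+i9 sll.ALU ld.MEM  2-wide
c6: i10 mul.MUL  no-port MUL/MUL
c7: i11+i12 mulh.MUL ld.MEM  2-wide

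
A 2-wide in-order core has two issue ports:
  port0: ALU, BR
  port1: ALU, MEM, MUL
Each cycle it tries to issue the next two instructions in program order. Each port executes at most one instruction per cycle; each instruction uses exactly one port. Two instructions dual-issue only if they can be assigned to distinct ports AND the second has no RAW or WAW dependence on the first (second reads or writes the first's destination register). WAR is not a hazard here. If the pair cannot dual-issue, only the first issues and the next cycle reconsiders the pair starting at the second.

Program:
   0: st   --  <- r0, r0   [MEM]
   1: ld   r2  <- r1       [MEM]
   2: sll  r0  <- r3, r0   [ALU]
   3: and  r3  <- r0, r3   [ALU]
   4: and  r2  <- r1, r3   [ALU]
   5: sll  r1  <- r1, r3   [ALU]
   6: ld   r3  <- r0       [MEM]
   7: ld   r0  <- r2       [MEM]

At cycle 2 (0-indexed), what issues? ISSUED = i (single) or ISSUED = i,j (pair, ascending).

ISSUED = 3

0. st @i0  | no-port MEM/MEM
1. ld+sll @i1/i2  | pair
2. and @i3  | RAW r3
3. and+sll @i4/i5  | pair
4. ld @i6  | no-port MEM/MEM
5. ld @i7  | tail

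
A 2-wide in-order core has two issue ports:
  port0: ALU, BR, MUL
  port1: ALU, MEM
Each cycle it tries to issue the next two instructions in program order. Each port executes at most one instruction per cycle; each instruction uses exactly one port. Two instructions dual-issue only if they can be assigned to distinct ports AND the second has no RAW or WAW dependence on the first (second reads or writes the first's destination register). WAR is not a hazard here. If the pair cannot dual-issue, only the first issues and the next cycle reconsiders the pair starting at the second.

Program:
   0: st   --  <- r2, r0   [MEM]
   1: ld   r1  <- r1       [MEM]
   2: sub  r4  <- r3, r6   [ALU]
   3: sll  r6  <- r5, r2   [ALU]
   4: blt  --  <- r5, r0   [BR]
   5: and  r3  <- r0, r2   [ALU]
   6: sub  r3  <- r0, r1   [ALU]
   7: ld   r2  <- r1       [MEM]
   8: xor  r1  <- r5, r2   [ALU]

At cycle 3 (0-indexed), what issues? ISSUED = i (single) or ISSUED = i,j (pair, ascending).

ISSUED = 5

  cy0 -> i0 (st.MEM) no-port MEM/MEM
  cy1 -> i1+i2 (ld.MEM;sub.ALU) 2-wide
  cy2 -> i3+i4 (sll.ALU;blt.BR) 2-wide
  cy3 -> i5 (and.ALU) WAW r3
  cy4 -> i6+i7 (sub.ALU;ld.MEM) 2-wide
  cy5 -> i8 (xor.ALU) tail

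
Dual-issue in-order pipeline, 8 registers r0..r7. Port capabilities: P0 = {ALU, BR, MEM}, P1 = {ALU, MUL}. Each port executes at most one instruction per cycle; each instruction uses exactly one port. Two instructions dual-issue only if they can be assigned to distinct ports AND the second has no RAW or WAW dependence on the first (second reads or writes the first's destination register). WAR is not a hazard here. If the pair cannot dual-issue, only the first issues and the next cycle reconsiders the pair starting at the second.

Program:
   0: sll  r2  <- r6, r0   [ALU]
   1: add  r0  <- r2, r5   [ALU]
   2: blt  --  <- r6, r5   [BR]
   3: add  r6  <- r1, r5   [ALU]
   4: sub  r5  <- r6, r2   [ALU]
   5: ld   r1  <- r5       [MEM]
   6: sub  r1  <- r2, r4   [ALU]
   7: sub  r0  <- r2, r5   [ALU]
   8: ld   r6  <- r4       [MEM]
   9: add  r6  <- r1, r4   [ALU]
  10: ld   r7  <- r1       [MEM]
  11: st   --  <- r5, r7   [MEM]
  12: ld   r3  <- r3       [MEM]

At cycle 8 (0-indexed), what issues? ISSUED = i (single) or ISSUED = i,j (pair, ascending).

0. sll.ALU @i0  | RAW r2
1. add.ALU blt.BR @i1/i2  | pair
2. add.ALU @i3  | RAW r6
3. sub.ALU @i4  | RAW r5
4. ld.MEM @i5  | WAW r1
5. sub.ALU sub.ALU @i6/i7  | pair
6. ld.MEM @i8  | WAW r6
7. add.ALU ld.MEM @i9/i10  | pair
8. st.MEM @i11  | no-port MEM/MEM
9. ld.MEM @i12  | tail

ISSUED = 11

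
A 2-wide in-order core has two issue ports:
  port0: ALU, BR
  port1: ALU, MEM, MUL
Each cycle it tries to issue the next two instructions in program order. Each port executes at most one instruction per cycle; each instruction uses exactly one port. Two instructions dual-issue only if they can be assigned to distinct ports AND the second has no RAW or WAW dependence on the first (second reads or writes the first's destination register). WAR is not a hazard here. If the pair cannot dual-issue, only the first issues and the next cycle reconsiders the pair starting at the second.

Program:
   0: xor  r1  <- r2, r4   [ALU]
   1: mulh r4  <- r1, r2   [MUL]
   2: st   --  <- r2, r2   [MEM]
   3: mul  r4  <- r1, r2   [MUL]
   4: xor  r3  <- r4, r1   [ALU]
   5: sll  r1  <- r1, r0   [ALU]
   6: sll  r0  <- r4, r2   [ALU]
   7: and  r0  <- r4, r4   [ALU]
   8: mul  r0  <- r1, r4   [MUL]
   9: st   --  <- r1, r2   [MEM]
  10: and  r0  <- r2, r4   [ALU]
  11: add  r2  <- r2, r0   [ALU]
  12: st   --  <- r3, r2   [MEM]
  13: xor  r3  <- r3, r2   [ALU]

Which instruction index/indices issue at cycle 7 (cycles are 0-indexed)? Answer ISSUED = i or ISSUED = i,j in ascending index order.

ISSUED = 8

c0: i0 xor.ALU  RAW r1
c1: i1 mulh.MUL  no-port MUL/MEM
c2: i2 st.MEM  no-port MEM/MUL
c3: i3 mul.MUL  RAW r4
c4: i4/i5 xor.ALU;sll.ALU  dual
c5: i6 sll.ALU  WAW r0
c6: i7 and.ALU  WAW r0
c7: i8 mul.MUL  no-port MUL/MEM
c8: i9/i10 st.MEM;and.ALU  dual
c9: i11 add.ALU  RAW r2
c10: i12/i13 st.MEM;xor.ALU  dual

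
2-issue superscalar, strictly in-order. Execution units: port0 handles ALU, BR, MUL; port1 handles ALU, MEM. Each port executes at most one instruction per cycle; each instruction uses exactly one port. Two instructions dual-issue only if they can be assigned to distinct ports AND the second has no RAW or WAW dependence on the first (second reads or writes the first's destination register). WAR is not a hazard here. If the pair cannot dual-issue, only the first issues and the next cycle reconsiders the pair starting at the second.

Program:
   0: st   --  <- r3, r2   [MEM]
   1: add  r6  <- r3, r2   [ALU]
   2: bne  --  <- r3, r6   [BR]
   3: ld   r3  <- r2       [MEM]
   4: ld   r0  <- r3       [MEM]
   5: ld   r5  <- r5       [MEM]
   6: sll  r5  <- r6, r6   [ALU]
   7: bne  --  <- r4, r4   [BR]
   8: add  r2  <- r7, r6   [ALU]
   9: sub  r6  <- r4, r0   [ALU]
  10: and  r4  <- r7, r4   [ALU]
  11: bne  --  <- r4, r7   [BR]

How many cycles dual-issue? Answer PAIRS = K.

PAIRS = 4

0. st/add @i0/i1  | dual
1. bne/ld @i2/i3  | dual
2. ld @i4  | no-port MEM/MEM
3. ld @i5  | WAW r5
4. sll/bne @i6/i7  | dual
5. add/sub @i8/i9  | dual
6. and @i10  | RAW r4
7. bne @i11  | tail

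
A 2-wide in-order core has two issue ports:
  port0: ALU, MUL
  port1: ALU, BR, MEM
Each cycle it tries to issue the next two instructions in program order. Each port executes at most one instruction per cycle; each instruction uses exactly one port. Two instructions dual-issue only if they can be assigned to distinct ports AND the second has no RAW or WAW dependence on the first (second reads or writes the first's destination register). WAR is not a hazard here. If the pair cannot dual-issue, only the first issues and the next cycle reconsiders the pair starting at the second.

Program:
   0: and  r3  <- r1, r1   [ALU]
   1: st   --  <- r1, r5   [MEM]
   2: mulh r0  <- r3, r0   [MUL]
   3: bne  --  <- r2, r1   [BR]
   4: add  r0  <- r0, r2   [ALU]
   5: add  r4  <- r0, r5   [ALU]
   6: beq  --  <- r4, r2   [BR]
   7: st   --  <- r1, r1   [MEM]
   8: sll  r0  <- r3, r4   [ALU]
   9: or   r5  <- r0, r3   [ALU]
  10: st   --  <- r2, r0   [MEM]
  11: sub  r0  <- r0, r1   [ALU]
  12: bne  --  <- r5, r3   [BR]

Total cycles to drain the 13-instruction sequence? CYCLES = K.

CYCLES = 8

t=0 i0+i1:and/st ; pair
t=1 i2+i3:mulh/bne ; pair
t=2 i4:add ; RAW r0
t=3 i5:add ; RAW r4
t=4 i6:beq ; no-port BR/MEM
t=5 i7+i8:st/sll ; pair
t=6 i9+i10:or/st ; pair
t=7 i11+i12:sub/bne ; pair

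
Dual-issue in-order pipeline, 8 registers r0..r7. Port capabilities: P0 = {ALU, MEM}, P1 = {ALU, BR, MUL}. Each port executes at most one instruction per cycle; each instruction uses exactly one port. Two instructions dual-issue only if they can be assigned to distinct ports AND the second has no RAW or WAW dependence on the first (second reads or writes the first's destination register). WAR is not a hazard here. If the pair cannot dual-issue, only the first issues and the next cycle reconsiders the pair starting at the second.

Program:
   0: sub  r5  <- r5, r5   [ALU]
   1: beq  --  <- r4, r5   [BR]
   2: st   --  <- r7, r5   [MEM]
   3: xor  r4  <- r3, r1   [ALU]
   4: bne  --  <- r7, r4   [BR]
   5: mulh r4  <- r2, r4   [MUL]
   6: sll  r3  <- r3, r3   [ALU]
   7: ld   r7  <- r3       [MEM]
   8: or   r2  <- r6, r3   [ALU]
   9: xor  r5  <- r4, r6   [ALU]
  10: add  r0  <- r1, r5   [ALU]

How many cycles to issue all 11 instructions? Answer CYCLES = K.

c0: i0 sub.ALU  RAW r5
c1: i1,i2 beq.BR st.MEM  2-wide
c2: i3 xor.ALU  RAW r4
c3: i4 bne.BR  no-port BR/MUL
c4: i5,i6 mulh.MUL sll.ALU  2-wide
c5: i7,i8 ld.MEM or.ALU  2-wide
c6: i9 xor.ALU  RAW r5
c7: i10 add.ALU  tail

CYCLES = 8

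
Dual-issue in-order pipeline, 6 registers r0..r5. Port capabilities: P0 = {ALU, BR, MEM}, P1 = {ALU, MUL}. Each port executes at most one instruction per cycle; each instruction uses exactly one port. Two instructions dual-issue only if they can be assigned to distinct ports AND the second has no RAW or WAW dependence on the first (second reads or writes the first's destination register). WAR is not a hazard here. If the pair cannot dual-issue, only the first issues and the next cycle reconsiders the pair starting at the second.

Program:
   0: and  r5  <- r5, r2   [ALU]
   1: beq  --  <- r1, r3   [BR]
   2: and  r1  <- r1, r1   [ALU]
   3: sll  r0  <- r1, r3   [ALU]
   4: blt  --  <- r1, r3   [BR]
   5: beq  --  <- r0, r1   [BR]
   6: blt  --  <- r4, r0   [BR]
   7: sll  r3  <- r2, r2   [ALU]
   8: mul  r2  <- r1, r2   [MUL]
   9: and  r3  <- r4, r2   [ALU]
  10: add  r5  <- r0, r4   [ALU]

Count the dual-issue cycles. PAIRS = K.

[0] i0/i1  and;beq  -- 2-wide
[1] i2  and  -- RAW r1
[2] i3/i4  sll;blt  -- 2-wide
[3] i5  beq  -- no-port BR/BR
[4] i6/i7  blt;sll  -- 2-wide
[5] i8  mul  -- RAW r2
[6] i9/i10  and;add  -- 2-wide

PAIRS = 4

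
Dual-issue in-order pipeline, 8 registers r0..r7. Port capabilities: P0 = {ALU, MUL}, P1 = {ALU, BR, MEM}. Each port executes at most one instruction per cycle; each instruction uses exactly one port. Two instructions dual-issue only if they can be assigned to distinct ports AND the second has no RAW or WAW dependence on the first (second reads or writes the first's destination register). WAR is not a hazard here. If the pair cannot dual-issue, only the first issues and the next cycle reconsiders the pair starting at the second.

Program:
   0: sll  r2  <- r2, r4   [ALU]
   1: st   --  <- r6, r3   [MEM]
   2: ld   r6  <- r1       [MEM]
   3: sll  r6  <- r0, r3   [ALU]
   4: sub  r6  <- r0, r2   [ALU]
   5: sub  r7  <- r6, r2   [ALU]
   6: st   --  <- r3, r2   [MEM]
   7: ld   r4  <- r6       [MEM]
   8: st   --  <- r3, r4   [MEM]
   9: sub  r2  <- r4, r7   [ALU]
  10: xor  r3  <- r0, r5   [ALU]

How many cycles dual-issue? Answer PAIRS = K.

0. sll.ALU st.MEM @i0/i1  | 2-wide
1. ld.MEM @i2  | WAW r6
2. sll.ALU @i3  | WAW r6
3. sub.ALU @i4  | RAW r6
4. sub.ALU st.MEM @i5/i6  | 2-wide
5. ld.MEM @i7  | no-port MEM/MEM
6. st.MEM sub.ALU @i8/i9  | 2-wide
7. xor.ALU @i10  | tail

PAIRS = 3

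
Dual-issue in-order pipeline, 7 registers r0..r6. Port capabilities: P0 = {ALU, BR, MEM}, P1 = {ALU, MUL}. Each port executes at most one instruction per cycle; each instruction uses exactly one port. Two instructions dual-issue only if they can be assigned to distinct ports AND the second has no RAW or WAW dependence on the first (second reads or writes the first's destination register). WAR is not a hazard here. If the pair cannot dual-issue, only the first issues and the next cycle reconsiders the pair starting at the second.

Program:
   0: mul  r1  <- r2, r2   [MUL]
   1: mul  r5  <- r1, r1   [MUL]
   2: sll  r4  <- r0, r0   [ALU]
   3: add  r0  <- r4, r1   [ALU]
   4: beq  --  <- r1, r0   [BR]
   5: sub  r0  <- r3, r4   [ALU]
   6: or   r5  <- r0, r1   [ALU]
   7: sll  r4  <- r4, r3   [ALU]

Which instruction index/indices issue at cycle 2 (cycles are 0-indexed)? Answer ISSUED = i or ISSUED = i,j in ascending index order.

c0: i0 mul  no-port MUL/MUL
c1: i1+i2 mul sll  pair
c2: i3 add  RAW r0
c3: i4+i5 beq sub  pair
c4: i6+i7 or sll  pair

ISSUED = 3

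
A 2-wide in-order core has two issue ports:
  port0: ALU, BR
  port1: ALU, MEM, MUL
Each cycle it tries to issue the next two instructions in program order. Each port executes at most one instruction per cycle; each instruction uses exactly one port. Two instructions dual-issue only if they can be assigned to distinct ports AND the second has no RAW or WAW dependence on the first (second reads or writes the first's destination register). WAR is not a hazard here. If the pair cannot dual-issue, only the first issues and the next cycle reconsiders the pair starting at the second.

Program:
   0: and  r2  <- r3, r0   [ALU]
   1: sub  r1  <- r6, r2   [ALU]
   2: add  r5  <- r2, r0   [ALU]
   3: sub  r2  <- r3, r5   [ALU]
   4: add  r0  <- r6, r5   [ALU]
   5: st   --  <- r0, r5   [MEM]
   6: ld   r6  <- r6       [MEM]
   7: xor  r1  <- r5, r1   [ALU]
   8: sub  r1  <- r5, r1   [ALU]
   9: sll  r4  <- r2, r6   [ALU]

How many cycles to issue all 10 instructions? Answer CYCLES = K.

t=0 i0:and.ALU ; RAW r2
t=1 i1/i2:sub.ALU/add.ALU ; pair
t=2 i3/i4:sub.ALU/add.ALU ; pair
t=3 i5:st.MEM ; no-port MEM/MEM
t=4 i6/i7:ld.MEM/xor.ALU ; pair
t=5 i8/i9:sub.ALU/sll.ALU ; pair

CYCLES = 6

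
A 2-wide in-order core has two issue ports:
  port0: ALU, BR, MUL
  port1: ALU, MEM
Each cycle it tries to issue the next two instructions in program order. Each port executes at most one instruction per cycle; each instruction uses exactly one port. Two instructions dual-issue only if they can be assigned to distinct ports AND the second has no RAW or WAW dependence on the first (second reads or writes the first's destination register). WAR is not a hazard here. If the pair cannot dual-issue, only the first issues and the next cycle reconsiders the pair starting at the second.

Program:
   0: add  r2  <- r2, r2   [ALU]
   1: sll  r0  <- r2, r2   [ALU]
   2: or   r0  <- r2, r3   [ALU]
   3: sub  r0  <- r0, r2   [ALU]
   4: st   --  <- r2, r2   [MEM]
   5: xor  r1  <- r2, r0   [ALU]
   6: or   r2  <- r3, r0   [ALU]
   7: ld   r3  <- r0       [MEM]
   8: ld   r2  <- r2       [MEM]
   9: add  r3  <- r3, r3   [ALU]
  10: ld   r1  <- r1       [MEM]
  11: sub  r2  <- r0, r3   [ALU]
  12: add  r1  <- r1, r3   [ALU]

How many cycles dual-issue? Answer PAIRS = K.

c0: i0 add  RAW r2
c1: i1 sll  WAW r0
c2: i2 or  RAW+WAW r0
c3: i3/i4 sub/st  pair
c4: i5/i6 xor/or  pair
c5: i7 ld  no-port MEM/MEM
c6: i8/i9 ld/add  pair
c7: i10/i11 ld/sub  pair
c8: i12 add  tail

PAIRS = 4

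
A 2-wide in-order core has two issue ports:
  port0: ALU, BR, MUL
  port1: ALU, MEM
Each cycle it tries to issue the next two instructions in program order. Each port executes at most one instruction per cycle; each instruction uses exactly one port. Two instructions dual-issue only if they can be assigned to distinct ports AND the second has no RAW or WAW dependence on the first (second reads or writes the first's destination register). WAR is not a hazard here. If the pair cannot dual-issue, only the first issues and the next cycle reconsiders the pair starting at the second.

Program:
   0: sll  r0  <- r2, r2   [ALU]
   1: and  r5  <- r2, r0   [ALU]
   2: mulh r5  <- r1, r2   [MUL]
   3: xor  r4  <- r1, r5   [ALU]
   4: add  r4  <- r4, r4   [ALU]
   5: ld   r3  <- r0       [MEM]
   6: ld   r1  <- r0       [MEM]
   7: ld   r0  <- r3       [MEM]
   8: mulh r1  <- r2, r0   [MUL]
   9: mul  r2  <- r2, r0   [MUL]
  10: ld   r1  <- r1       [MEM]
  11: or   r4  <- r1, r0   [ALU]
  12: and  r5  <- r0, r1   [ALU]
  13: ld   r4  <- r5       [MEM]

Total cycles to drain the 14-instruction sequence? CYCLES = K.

  cy0 -> i0 (sll.ALU) RAW r0
  cy1 -> i1 (and.ALU) WAW r5
  cy2 -> i2 (mulh.MUL) RAW r5
  cy3 -> i3 (xor.ALU) RAW+WAW r4
  cy4 -> i4+i5 (add.ALU;ld.MEM) dual
  cy5 -> i6 (ld.MEM) no-port MEM/MEM
  cy6 -> i7 (ld.MEM) RAW r0
  cy7 -> i8 (mulh.MUL) no-port MUL/MUL
  cy8 -> i9+i10 (mul.MUL;ld.MEM) dual
  cy9 -> i11+i12 (or.ALU;and.ALU) dual
  cy10 -> i13 (ld.MEM) tail

CYCLES = 11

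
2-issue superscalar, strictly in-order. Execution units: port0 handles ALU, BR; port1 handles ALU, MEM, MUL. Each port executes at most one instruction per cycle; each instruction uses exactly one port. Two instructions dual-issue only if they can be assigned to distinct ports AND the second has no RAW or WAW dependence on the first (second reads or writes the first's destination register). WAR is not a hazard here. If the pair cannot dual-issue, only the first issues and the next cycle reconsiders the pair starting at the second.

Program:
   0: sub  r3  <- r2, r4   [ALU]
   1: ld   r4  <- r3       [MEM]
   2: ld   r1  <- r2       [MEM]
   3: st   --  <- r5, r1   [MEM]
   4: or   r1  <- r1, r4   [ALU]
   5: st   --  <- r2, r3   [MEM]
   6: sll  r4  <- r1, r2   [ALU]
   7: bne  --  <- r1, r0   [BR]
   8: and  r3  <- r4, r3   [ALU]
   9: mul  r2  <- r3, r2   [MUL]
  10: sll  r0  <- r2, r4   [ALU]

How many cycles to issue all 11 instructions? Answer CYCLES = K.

CYCLES = 8

t=0 i0:sub ; RAW r3
t=1 i1:ld ; no-port MEM/MEM
t=2 i2:ld ; no-port MEM/MEM
t=3 i3,i4:st or ; dual
t=4 i5,i6:st sll ; dual
t=5 i7,i8:bne and ; dual
t=6 i9:mul ; RAW r2
t=7 i10:sll ; tail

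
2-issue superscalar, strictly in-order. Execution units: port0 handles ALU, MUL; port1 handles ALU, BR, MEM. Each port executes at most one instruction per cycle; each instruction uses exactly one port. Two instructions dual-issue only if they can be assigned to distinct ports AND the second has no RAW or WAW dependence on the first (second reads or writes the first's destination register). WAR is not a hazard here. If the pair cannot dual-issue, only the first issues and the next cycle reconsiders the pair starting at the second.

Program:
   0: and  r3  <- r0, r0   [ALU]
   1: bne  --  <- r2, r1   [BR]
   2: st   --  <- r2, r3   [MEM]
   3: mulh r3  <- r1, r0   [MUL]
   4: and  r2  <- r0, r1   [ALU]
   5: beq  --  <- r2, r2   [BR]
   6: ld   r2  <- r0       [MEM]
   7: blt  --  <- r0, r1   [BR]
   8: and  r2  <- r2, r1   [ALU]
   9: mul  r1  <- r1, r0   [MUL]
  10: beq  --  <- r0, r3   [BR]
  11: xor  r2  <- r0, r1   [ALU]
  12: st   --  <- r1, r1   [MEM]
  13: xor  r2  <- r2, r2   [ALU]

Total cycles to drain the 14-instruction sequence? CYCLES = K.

t=0 i0/i1:and.ALU/bne.BR ; pair
t=1 i2/i3:st.MEM/mulh.MUL ; pair
t=2 i4:and.ALU ; RAW r2
t=3 i5:beq.BR ; no-port BR/MEM
t=4 i6:ld.MEM ; no-port MEM/BR
t=5 i7/i8:blt.BR/and.ALU ; pair
t=6 i9/i10:mul.MUL/beq.BR ; pair
t=7 i11/i12:xor.ALU/st.MEM ; pair
t=8 i13:xor.ALU ; tail

CYCLES = 9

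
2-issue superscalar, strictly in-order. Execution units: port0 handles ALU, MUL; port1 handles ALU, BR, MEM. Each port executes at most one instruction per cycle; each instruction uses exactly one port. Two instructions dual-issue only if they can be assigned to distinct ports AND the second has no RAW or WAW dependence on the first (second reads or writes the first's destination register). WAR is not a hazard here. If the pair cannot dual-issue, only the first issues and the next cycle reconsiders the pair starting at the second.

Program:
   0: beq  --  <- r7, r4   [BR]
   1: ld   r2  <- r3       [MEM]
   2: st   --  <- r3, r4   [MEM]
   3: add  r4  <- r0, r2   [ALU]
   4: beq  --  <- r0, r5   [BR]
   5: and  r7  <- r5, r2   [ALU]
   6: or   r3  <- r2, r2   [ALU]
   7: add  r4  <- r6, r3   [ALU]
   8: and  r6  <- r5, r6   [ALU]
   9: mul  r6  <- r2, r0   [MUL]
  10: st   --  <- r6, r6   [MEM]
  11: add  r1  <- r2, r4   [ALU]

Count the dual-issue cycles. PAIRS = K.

#0 head=0: beq.BR i0 no-port BR/MEM
#1 head=1: ld.MEM i1 no-port MEM/MEM
#2 head=2: st.MEM add.ALU i2+i3 pair
#3 head=4: beq.BR and.ALU i4+i5 pair
#4 head=6: or.ALU i6 RAW r3
#5 head=7: add.ALU and.ALU i7+i8 pair
#6 head=9: mul.MUL i9 RAW r6
#7 head=10: st.MEM add.ALU i10+i11 pair

PAIRS = 4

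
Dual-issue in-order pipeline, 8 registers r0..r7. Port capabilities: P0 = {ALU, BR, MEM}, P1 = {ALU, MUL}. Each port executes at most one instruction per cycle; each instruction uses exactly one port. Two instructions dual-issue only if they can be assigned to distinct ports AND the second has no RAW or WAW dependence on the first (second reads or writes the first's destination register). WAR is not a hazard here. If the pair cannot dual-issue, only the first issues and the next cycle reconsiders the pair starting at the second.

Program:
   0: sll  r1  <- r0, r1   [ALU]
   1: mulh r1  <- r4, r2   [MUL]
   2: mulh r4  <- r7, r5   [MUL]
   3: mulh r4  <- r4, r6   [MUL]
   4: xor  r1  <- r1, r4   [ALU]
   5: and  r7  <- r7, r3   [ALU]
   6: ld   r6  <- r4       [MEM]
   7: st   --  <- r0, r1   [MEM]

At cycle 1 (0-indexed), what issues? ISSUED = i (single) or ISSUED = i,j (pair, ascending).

ISSUED = 1

[0] i0  sll  -- WAW r1
[1] i1  mulh  -- no-port MUL/MUL
[2] i2  mulh  -- no-port MUL/MUL
[3] i3  mulh  -- RAW r4
[4] i4,i5  xor and  -- pair
[5] i6  ld  -- no-port MEM/MEM
[6] i7  st  -- tail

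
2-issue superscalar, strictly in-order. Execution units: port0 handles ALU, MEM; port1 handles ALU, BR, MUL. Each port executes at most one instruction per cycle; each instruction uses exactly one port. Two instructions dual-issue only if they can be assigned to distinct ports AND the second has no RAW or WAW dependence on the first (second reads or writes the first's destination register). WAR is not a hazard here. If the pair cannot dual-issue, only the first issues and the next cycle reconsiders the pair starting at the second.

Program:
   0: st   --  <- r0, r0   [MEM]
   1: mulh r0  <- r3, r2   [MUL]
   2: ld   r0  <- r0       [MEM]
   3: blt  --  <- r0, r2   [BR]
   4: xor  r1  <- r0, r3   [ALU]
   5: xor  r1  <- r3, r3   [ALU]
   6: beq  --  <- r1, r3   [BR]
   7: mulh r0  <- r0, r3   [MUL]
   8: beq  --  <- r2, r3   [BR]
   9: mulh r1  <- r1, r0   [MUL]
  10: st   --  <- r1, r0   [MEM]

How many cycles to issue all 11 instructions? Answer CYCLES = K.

t=0 i0/i1:st.MEM/mulh.MUL ; pair
t=1 i2:ld.MEM ; RAW r0
t=2 i3/i4:blt.BR/xor.ALU ; pair
t=3 i5:xor.ALU ; RAW r1
t=4 i6:beq.BR ; no-port BR/MUL
t=5 i7:mulh.MUL ; no-port MUL/BR
t=6 i8:beq.BR ; no-port BR/MUL
t=7 i9:mulh.MUL ; RAW r1
t=8 i10:st.MEM ; tail

CYCLES = 9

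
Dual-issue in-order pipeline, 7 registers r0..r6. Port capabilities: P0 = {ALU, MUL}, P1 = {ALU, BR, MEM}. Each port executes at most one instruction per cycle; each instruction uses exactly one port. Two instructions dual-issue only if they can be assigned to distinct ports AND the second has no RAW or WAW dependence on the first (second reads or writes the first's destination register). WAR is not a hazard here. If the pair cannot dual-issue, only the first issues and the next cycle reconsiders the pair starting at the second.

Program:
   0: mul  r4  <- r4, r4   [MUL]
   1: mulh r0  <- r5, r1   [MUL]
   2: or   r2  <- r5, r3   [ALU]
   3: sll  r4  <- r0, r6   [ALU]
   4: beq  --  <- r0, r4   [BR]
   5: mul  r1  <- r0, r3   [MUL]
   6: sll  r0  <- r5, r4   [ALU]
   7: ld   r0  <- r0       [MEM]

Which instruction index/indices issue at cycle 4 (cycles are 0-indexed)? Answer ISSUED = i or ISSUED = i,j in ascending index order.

  cy0 -> i0 (mul) no-port MUL/MUL
  cy1 -> i1/i2 (mulh or) pair
  cy2 -> i3 (sll) RAW r4
  cy3 -> i4/i5 (beq mul) pair
  cy4 -> i6 (sll) RAW+WAW r0
  cy5 -> i7 (ld) tail

ISSUED = 6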